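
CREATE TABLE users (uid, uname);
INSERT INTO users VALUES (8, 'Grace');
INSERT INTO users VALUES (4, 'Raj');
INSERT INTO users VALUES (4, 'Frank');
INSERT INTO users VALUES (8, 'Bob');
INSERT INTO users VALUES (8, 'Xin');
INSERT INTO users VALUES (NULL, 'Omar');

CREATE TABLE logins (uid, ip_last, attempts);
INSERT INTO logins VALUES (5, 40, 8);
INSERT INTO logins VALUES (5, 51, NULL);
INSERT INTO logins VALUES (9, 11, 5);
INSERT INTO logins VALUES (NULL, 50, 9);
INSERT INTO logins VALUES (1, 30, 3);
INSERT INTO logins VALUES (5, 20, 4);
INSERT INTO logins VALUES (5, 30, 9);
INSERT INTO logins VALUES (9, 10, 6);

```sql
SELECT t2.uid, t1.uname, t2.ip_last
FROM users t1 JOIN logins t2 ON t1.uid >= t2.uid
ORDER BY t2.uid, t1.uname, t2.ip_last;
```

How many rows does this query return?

17

INNER JOIN keeps only pairs where the ON condition holds.
Matching on t1.uid >= t2.uid. A NULL in a compared column never satisfies the condition.
- uid=8: 5 matching t2 row(s), so 5 row(s) emitted.
- uid=4: 1 matching t2 row(s), so 1 row(s) emitted.
- uid=4: 1 matching t2 row(s), so 1 row(s) emitted.
- uid=8: 5 matching t2 row(s), so 5 row(s) emitted.
- uid=8: 5 matching t2 row(s), so 5 row(s) emitted.
- uid=NULL: no matching t2 row, dropped.
Total: 17 rows.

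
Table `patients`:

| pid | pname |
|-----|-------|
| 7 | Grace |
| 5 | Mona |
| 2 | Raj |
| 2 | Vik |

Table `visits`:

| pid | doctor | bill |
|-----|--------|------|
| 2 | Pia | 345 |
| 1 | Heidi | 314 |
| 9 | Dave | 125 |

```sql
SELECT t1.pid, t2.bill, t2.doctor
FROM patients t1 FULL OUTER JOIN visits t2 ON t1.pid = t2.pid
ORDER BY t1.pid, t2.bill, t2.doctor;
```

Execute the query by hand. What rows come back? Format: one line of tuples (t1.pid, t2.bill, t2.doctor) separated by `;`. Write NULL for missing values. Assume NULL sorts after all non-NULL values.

(2, 345, Pia); (2, 345, Pia); (5, NULL, NULL); (7, NULL, NULL); (NULL, 125, Dave); (NULL, 314, Heidi)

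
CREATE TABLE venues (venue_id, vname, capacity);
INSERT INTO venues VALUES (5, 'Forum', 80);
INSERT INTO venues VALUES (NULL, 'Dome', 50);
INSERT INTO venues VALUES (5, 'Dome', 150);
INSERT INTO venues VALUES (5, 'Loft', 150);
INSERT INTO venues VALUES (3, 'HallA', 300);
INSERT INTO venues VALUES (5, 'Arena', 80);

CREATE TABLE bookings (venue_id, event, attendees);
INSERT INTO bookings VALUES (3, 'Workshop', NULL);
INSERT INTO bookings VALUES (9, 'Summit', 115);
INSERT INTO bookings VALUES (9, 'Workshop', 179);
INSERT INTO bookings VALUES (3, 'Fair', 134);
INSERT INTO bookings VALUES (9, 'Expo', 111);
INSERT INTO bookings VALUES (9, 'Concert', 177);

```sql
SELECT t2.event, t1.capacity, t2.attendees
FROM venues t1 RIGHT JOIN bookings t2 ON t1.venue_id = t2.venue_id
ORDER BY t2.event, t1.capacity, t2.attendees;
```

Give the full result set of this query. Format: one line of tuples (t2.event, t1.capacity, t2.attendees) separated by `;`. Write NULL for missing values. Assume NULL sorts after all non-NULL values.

RIGHT JOIN keeps every row from `bookings`; unmatched rows get NULL for `venues`'s columns.
Matching on t1.venue_id = t2.venue_id. A NULL in a compared column never satisfies the condition.
- t1[0] venue_id=5 → no match.
- t1[1] venue_id=NULL → no match.
- t1[2] venue_id=5 → no match.
- t1[3] venue_id=5 → no match.
- t1[4] venue_id=3 → 2 match(es) in t2 → 2 row(s).
- t1[5] venue_id=5 → no match.
- plus 4 unmatched t2 row(s), each kept with NULL t1 columns.
After projecting and ordering:
t2.event | t1.capacity | t2.attendees
Concert | NULL | 177
Expo | NULL | 111
Fair | 300 | 134
Summit | NULL | 115
Workshop | 300 | NULL
Workshop | NULL | 179

(Concert, NULL, 177); (Expo, NULL, 111); (Fair, 300, 134); (Summit, NULL, 115); (Workshop, 300, NULL); (Workshop, NULL, 179)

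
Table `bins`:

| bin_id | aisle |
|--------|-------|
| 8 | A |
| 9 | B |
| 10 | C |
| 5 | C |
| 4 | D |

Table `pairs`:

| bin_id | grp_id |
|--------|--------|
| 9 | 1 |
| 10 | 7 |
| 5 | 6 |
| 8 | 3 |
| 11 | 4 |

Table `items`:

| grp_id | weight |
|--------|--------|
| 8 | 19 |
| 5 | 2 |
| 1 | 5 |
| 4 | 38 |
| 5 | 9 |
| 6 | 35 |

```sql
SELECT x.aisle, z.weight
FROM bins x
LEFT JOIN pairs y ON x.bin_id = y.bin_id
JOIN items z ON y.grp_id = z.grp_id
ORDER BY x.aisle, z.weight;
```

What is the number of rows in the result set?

Step 1 — x LEFT JOIN y on bin_id → 5 row(s).
Then INNER JOIN `items z` on grp_id: keep only rows whose y.grp_id appears in z.
Result: 2 row(s).

2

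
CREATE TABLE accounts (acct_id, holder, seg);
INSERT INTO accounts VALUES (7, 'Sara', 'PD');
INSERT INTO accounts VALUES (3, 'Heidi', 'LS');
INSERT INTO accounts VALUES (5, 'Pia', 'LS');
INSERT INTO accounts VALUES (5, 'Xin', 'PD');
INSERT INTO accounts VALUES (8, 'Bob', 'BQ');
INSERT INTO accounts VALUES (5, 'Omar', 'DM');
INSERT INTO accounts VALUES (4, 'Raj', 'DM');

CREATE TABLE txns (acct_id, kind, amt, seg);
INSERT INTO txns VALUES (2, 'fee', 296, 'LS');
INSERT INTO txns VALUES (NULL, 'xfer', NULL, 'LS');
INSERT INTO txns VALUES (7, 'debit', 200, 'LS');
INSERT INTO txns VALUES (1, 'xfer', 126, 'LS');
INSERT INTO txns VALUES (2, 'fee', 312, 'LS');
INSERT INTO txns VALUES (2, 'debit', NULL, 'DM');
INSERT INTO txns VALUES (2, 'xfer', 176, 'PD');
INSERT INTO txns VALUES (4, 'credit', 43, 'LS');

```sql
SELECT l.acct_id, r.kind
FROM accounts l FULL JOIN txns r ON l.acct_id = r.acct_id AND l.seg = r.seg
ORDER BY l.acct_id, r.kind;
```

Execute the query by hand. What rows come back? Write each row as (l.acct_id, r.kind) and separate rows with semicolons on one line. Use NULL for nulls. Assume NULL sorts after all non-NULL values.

(3, NULL); (4, NULL); (5, NULL); (5, NULL); (5, NULL); (7, NULL); (8, NULL); (NULL, credit); (NULL, debit); (NULL, debit); (NULL, fee); (NULL, fee); (NULL, xfer); (NULL, xfer); (NULL, xfer)

FULL OUTER JOIN keeps every row from both sides; unmatched rows get NULL for the other side's columns.
Matching on l.acct_id = r.acct_id AND l.seg = r.seg. A NULL in a compared column never satisfies the condition.
- acct_id=7, seg=PD: no r row matches, row kept with r columns NULL.
- acct_id=3, seg=LS: no r row matches, row kept with r columns NULL.
- acct_id=5, seg=LS: no r row matches, row kept with r columns NULL.
- acct_id=5, seg=PD: no r row matches, row kept with r columns NULL.
- acct_id=8, seg=BQ: no r row matches, row kept with r columns NULL.
- acct_id=5, seg=DM: no r row matches, row kept with r columns NULL.
- acct_id=4, seg=DM: no r row matches, row kept with r columns NULL.
- 8 row(s) from r found no l partner → padded with NULL.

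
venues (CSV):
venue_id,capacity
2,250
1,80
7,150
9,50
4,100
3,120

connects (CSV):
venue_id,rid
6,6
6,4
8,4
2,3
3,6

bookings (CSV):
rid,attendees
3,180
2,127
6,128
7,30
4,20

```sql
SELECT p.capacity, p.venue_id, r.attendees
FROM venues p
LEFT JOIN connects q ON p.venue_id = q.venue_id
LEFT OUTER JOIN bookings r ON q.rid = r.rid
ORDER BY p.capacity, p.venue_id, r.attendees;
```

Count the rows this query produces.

Joins associate left-to-right: venues LEFT JOIN connects on venue_id gives 6 intermediate row(s).
Then LEFT JOIN `bookings r` on rid: each of those 6 rows is kept; rows whose q.rid has no match in r get NULL for r's columns.
Result: 6 row(s).

6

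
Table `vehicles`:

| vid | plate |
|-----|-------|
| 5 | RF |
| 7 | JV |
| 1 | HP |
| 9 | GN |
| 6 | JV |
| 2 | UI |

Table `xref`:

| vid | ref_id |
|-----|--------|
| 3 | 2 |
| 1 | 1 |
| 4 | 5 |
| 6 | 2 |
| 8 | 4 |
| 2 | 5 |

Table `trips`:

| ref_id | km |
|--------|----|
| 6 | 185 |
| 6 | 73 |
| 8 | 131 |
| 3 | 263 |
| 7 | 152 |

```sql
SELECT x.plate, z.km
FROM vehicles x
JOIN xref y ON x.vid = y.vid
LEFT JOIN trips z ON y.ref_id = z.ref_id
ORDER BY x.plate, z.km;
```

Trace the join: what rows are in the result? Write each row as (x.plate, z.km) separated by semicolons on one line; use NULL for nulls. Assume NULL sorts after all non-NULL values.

(HP, NULL); (JV, NULL); (UI, NULL)

Step 1 — x INNER JOIN y on vid → 3 row(s).
Then LEFT JOIN `trips z` on ref_id: each of those 3 rows is kept; rows whose y.ref_id has no match in z get NULL for z's columns.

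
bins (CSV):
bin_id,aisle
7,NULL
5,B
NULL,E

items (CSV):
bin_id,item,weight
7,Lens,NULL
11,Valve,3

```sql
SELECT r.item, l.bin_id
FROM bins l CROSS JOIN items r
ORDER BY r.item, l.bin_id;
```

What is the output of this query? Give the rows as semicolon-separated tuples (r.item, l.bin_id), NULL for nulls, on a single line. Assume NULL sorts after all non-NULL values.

(Lens, 5); (Lens, 7); (Lens, NULL); (Valve, 5); (Valve, 7); (Valve, NULL)

CROSS JOIN pairs every row of `bins` with every row of `items`: 3 × 2 = 6 rows.
After projecting and ordering:
r.item | l.bin_id
Lens | 5
Lens | 7
Lens | NULL
Valve | 5
Valve | 7
Valve | NULL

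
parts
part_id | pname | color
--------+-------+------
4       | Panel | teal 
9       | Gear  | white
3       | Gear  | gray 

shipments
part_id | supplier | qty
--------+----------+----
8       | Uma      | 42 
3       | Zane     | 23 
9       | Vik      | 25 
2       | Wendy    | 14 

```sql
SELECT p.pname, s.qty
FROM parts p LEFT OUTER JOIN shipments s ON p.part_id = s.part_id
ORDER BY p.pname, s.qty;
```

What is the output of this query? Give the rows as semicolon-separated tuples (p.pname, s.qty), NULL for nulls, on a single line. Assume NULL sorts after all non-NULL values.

LEFT JOIN keeps every row from `parts`; unmatched rows get NULL for `shipments`'s columns.
Matching on p.part_id = s.part_id.
Matched pairs: 2; unmatched p rows kept: 1.

(Gear, 23); (Gear, 25); (Panel, NULL)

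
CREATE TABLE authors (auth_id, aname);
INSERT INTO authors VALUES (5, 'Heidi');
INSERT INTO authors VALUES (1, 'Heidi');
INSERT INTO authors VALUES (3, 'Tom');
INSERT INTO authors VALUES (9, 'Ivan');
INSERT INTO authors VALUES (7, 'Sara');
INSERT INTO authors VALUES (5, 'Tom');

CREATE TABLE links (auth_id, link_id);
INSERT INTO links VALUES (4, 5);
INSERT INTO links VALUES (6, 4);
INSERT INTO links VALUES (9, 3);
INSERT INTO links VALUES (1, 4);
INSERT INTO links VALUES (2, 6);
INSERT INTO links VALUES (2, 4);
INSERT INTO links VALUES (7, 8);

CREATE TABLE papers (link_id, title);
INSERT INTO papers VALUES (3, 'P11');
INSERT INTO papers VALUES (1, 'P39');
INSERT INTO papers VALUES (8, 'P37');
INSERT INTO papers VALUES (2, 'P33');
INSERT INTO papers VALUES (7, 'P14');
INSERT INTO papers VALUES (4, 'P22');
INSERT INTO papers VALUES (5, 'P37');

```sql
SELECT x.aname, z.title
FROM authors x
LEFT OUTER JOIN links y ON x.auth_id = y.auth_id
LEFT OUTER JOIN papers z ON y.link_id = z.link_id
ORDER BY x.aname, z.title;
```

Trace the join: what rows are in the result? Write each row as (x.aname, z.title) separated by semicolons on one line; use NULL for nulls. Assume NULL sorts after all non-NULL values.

Joins associate left-to-right: authors LEFT JOIN links on auth_id gives 6 intermediate row(s).
Then LEFT JOIN `papers z` on link_id: each of those 6 rows is kept; rows whose y.link_id has no match in z get NULL for z's columns.

(Heidi, P22); (Heidi, NULL); (Ivan, P11); (Sara, P37); (Tom, NULL); (Tom, NULL)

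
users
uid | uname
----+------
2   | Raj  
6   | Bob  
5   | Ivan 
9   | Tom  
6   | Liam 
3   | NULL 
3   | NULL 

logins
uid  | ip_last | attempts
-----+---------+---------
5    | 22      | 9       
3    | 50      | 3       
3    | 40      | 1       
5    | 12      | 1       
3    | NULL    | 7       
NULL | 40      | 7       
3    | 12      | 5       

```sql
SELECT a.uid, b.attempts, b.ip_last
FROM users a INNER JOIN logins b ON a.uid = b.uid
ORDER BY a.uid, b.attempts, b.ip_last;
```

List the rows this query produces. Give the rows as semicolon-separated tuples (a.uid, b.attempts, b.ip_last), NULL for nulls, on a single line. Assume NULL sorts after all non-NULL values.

INNER JOIN keeps only pairs where the ON condition holds.
Matching on a.uid = b.uid. A NULL in a compared column never satisfies the condition.
Matched pairs: 10.

(3, 1, 40); (3, 1, 40); (3, 3, 50); (3, 3, 50); (3, 5, 12); (3, 5, 12); (3, 7, NULL); (3, 7, NULL); (5, 1, 12); (5, 9, 22)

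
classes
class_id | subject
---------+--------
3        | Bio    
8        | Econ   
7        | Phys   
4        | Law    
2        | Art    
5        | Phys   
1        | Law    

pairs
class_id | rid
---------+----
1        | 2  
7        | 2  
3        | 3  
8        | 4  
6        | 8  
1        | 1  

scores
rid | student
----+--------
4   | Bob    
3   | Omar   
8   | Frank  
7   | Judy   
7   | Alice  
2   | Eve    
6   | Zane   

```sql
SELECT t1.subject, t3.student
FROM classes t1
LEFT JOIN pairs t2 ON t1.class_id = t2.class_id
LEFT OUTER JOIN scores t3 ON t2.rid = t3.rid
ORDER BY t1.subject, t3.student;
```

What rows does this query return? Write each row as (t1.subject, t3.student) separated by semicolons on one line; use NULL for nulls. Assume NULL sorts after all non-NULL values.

(Art, NULL); (Bio, Omar); (Econ, Bob); (Law, Eve); (Law, NULL); (Law, NULL); (Phys, Eve); (Phys, NULL)

Step 1 — t1 LEFT JOIN t2 on class_id → 8 row(s).
Then LEFT JOIN `scores t3` on rid: each of those 8 rows is kept; rows whose t2.rid has no match in t3 get NULL for t3's columns.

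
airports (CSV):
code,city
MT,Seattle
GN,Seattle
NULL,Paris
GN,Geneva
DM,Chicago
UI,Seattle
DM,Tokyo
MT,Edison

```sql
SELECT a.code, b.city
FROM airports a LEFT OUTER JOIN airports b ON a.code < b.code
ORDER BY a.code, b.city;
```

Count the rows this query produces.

20

LEFT JOIN keeps every row from `airports a`; unmatched rows get NULL for `airports b`'s columns.
Matching on a.code < b.code. A NULL in a compared column never satisfies the condition.
Matched pairs: 18; unmatched a rows kept: 2.
Total: 18 matched + 2 padded = 20 rows.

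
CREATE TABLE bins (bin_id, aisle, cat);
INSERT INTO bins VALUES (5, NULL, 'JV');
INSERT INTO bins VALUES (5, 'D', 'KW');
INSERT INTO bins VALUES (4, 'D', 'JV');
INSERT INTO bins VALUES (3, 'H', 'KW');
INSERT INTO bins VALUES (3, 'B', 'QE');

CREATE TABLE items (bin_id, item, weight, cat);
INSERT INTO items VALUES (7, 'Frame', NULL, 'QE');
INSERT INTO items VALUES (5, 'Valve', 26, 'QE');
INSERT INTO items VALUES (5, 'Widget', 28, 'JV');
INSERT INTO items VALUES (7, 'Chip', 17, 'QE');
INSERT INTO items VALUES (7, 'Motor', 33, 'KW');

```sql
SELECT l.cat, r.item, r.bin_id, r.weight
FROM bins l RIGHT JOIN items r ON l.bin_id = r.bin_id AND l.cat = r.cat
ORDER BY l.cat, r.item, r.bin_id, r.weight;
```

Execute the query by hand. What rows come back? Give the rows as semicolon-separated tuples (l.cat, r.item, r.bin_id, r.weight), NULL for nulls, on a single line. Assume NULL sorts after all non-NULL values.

RIGHT JOIN keeps every row from `items`; unmatched rows get NULL for `bins`'s columns.
Matching on l.bin_id = r.bin_id AND l.cat = r.cat.
- l (bin_id=5, cat=JV) pairs with 1 row(s) of r.
- l (bin_id=5, cat=KW) has no partner in r.
- l (bin_id=4, cat=JV) has no partner in r.
- l (bin_id=3, cat=KW) has no partner in r.
- l (bin_id=3, cat=QE) has no partner in r.
- 4 r row(s) had no l match → kept, l columns NULL.
After projecting and ordering:
l.cat | r.item | r.bin_id | r.weight
JV | Widget | 5 | 28
NULL | Chip | 7 | 17
NULL | Frame | 7 | NULL
NULL | Motor | 7 | 33
NULL | Valve | 5 | 26

(JV, Widget, 5, 28); (NULL, Chip, 7, 17); (NULL, Frame, 7, NULL); (NULL, Motor, 7, 33); (NULL, Valve, 5, 26)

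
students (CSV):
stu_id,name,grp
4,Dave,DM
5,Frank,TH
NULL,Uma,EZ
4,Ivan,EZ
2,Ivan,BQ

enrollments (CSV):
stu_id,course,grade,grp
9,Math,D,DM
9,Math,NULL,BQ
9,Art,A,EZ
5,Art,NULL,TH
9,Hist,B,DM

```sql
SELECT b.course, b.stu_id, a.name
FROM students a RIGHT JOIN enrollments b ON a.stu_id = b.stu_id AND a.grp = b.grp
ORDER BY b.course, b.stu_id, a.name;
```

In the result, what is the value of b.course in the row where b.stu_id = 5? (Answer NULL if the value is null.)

Art

RIGHT JOIN keeps every row from `enrollments`; unmatched rows get NULL for `students`'s columns.
Matching on a.stu_id = b.stu_id AND a.grp = b.grp. A NULL in a compared column never satisfies the condition.
- a[0] stu_id=4, grp=DM → no match.
- a[1] stu_id=5, grp=TH → 1 match(es) in b → 1 row(s).
- a[2] stu_id=NULL, grp=EZ → no match.
- a[3] stu_id=4, grp=EZ → no match.
- a[4] stu_id=2, grp=BQ → no match.
- 4 b row(s) had no a match → kept, a columns NULL.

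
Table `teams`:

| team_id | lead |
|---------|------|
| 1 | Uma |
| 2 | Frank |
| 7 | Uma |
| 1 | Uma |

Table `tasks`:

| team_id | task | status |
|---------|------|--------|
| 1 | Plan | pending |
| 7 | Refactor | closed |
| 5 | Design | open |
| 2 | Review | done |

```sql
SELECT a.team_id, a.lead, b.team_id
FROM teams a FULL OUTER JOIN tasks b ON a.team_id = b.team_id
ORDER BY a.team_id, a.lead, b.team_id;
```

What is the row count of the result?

FULL OUTER JOIN keeps every row from both sides; unmatched rows get NULL for the other side's columns.
Matching on a.team_id = b.team_id.
- a[0] team_id=1 → 1 match(es) in b → 1 row(s).
- a[1] team_id=2 → 1 match(es) in b → 1 row(s).
- a[2] team_id=7 → 1 match(es) in b → 1 row(s).
- a[3] team_id=1 → 1 match(es) in b → 1 row(s).
- 1 b row(s) had no a match → kept, a columns NULL.
Total: 4 matched + 1 padded = 5 rows.

5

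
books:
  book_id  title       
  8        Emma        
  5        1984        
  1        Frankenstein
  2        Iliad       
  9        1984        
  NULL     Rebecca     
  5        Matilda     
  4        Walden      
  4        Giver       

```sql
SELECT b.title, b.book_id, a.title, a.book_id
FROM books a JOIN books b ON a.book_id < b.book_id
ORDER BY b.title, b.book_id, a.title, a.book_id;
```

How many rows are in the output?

INNER JOIN keeps only pairs where the ON condition holds.
Matching on a.book_id < b.book_id. A NULL in a compared column never satisfies the condition.
Matched pairs: 26.
Total: 26 rows.

26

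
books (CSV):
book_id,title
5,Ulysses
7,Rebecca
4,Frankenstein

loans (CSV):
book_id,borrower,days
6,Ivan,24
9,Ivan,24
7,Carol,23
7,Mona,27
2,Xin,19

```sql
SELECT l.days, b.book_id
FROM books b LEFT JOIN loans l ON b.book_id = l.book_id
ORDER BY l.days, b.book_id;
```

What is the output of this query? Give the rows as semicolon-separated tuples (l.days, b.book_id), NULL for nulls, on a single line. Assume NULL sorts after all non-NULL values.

(23, 7); (27, 7); (NULL, 4); (NULL, 5)

LEFT JOIN keeps every row from `books`; unmatched rows get NULL for `loans`'s columns.
Matching on b.book_id = l.book_id.
- b (book_id=5) has no partner → padded with NULL.
- b (book_id=7) pairs with 2 row(s) of l.
- b (book_id=4) has no partner → padded with NULL.
After projecting and ordering:
l.days | b.book_id
23 | 7
27 | 7
NULL | 4
NULL | 5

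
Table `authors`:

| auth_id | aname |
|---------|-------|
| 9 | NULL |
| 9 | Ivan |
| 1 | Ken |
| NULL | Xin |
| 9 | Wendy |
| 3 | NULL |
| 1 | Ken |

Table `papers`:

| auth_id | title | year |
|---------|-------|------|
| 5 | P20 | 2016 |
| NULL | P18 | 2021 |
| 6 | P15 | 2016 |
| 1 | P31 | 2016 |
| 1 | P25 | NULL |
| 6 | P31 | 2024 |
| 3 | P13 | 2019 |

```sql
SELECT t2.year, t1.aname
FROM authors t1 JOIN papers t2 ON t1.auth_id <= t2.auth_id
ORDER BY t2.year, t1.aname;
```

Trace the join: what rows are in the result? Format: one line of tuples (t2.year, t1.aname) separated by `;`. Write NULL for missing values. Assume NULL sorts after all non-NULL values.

INNER JOIN keeps only pairs where the ON condition holds.
Matching on t1.auth_id <= t2.auth_id. A NULL in a compared column never satisfies the condition.
- t1[0] auth_id=9 → no match; dropped.
- t1[1] auth_id=9 → no match; dropped.
- t1[2] auth_id=1 → 6 match(es) in t2 → 6 row(s).
- t1[3] auth_id=NULL → no match; dropped.
- t1[4] auth_id=9 → no match; dropped.
- t1[5] auth_id=3 → 4 match(es) in t2 → 4 row(s).
- t1[6] auth_id=1 → 6 match(es) in t2 → 6 row(s).

(2016, Ken); (2016, Ken); (2016, Ken); (2016, Ken); (2016, Ken); (2016, Ken); (2016, NULL); (2016, NULL); (2019, Ken); (2019, Ken); (2019, NULL); (2024, Ken); (2024, Ken); (2024, NULL); (NULL, Ken); (NULL, Ken)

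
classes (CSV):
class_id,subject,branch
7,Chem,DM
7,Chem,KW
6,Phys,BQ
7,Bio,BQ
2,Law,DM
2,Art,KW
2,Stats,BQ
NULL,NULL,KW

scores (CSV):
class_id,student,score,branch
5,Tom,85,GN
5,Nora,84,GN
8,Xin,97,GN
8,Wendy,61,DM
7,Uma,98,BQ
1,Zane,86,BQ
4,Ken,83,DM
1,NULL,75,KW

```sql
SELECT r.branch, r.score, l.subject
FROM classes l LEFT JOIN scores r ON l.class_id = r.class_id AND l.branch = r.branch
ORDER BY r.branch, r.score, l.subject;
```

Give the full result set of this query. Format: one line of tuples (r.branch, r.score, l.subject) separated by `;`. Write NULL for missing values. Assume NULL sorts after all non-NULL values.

(BQ, 98, Bio); (NULL, NULL, Art); (NULL, NULL, Chem); (NULL, NULL, Chem); (NULL, NULL, Law); (NULL, NULL, Phys); (NULL, NULL, Stats); (NULL, NULL, NULL)

LEFT JOIN keeps every row from `classes`; unmatched rows get NULL for `scores`'s columns.
Matching on l.class_id = r.class_id AND l.branch = r.branch. A NULL in a compared column never satisfies the condition.
- l[0] class_id=7, branch=DM → no match; kept with NULLs on the r side.
- l[1] class_id=7, branch=KW → no match; kept with NULLs on the r side.
- l[2] class_id=6, branch=BQ → no match; kept with NULLs on the r side.
- l[3] class_id=7, branch=BQ → 1 match(es) in r → 1 row(s).
- l[4] class_id=2, branch=DM → no match; kept with NULLs on the r side.
- l[5] class_id=2, branch=KW → no match; kept with NULLs on the r side.
- l[6] class_id=2, branch=BQ → no match; kept with NULLs on the r side.
- l[7] class_id=NULL, branch=KW → no match; kept with NULLs on the r side.
After projecting and ordering:
r.branch | r.score | l.subject
BQ | 98 | Bio
NULL | NULL | Art
NULL | NULL | Chem
NULL | NULL | Chem
NULL | NULL | Law
NULL | NULL | Phys
NULL | NULL | Stats
NULL | NULL | NULL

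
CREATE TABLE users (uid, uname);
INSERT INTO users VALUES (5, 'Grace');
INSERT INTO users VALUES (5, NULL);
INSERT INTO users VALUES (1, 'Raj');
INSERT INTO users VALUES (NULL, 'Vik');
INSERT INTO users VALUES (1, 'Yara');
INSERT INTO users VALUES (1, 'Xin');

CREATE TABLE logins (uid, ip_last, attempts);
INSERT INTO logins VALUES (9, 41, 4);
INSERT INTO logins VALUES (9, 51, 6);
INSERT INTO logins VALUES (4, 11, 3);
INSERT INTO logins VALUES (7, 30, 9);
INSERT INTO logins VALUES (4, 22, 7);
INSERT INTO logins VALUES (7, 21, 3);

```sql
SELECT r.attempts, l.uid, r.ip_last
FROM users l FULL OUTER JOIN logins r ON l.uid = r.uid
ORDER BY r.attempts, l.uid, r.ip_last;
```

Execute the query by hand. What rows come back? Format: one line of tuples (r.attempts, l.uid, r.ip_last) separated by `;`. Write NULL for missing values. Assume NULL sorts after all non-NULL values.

(3, NULL, 11); (3, NULL, 21); (4, NULL, 41); (6, NULL, 51); (7, NULL, 22); (9, NULL, 30); (NULL, 1, NULL); (NULL, 1, NULL); (NULL, 1, NULL); (NULL, 5, NULL); (NULL, 5, NULL); (NULL, NULL, NULL)

FULL OUTER JOIN keeps every row from both sides; unmatched rows get NULL for the other side's columns.
Matching on l.uid = r.uid. A NULL in a compared column never satisfies the condition.
Matched pairs: 0; unmatched l rows kept: 6; unmatched r rows kept: 6.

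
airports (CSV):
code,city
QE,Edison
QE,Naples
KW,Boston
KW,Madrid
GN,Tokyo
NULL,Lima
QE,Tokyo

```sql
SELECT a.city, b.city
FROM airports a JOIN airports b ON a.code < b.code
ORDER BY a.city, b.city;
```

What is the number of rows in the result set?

INNER JOIN keeps only pairs where the ON condition holds.
Matching on a.code < b.code. A NULL in a compared column never satisfies the condition.
- a[0] code=QE → no match; dropped.
- a[1] code=QE → no match; dropped.
- a[2] code=KW → 3 match(es) in b → 3 row(s).
- a[3] code=KW → 3 match(es) in b → 3 row(s).
- a[4] code=GN → 5 match(es) in b → 5 row(s).
- a[5] code=NULL → no match; dropped.
- a[6] code=QE → no match; dropped.
Total: 11 rows.

11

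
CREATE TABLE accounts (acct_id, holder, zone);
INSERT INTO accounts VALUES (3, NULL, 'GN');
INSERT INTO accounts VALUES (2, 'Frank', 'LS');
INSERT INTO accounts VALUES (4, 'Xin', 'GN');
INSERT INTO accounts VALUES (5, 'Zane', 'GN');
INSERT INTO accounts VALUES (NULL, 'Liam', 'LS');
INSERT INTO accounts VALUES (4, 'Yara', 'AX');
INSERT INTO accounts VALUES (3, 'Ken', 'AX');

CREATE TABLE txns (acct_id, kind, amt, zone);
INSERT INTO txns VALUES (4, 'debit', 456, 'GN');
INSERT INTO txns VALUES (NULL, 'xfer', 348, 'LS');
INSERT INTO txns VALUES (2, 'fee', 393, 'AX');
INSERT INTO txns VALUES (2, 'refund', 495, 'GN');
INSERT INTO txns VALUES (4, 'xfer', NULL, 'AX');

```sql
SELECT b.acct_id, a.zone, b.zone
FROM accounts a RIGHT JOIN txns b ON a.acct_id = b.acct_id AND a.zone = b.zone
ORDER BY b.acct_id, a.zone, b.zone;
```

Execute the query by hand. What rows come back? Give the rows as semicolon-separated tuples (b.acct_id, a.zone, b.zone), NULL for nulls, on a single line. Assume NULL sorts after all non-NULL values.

(2, NULL, AX); (2, NULL, GN); (4, AX, AX); (4, GN, GN); (NULL, NULL, LS)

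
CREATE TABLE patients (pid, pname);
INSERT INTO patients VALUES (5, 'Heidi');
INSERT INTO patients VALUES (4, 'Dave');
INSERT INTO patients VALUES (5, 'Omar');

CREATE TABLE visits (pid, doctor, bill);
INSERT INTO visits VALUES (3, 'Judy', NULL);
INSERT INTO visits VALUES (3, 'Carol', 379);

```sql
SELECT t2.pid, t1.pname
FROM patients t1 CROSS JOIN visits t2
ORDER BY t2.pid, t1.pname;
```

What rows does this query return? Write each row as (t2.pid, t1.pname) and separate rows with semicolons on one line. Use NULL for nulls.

CROSS JOIN pairs every row of `patients` with every row of `visits`: 3 × 2 = 6 rows.
After projecting and ordering:
t2.pid | t1.pname
3 | Dave
3 | Dave
3 | Heidi
3 | Heidi
3 | Omar
3 | Omar

(3, Dave); (3, Dave); (3, Heidi); (3, Heidi); (3, Omar); (3, Omar)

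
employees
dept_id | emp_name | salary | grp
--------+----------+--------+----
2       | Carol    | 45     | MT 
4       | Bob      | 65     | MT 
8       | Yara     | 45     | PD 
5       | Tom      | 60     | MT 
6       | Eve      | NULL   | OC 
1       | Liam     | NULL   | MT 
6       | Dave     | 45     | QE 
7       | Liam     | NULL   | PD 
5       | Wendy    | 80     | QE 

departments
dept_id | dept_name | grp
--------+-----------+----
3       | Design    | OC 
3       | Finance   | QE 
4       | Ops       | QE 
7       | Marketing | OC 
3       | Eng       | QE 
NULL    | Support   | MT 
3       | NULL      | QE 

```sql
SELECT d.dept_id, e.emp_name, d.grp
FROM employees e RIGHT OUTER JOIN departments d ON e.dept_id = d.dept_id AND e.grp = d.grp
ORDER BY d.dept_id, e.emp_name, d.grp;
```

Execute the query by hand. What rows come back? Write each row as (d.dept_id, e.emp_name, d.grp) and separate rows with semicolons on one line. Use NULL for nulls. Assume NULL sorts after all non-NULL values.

RIGHT JOIN keeps every row from `departments`; unmatched rows get NULL for `employees`'s columns.
Matching on e.dept_id = d.dept_id AND e.grp = d.grp. A NULL in a compared column never satisfies the condition.
- dept_id=2, grp=MT: no matching d row.
- dept_id=4, grp=MT: no matching d row.
- dept_id=8, grp=PD: no matching d row.
- dept_id=5, grp=MT: no matching d row.
- dept_id=6, grp=OC: no matching d row.
- dept_id=1, grp=MT: no matching d row.
- dept_id=6, grp=QE: no matching d row.
- dept_id=7, grp=PD: no matching d row.
- dept_id=5, grp=QE: no matching d row.
- plus 7 unmatched d row(s), each kept with NULL e columns.
After projecting and ordering:
d.dept_id | e.emp_name | d.grp
3 | NULL | OC
3 | NULL | QE
3 | NULL | QE
3 | NULL | QE
4 | NULL | QE
7 | NULL | OC
NULL | NULL | MT

(3, NULL, OC); (3, NULL, QE); (3, NULL, QE); (3, NULL, QE); (4, NULL, QE); (7, NULL, OC); (NULL, NULL, MT)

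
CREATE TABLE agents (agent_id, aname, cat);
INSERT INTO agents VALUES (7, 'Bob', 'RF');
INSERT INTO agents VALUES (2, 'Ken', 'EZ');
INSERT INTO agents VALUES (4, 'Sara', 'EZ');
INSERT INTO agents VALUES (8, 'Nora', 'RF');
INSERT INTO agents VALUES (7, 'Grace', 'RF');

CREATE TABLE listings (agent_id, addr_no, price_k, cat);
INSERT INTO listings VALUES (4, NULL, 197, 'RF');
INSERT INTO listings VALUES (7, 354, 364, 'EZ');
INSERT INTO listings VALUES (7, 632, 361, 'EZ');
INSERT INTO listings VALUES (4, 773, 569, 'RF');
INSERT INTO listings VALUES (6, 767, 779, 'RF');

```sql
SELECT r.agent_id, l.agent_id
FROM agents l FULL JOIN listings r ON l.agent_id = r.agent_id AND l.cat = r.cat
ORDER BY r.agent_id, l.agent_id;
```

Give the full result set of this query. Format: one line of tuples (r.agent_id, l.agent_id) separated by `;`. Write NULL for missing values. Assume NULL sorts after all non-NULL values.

FULL OUTER JOIN keeps every row from both sides; unmatched rows get NULL for the other side's columns.
Matching on l.agent_id = r.agent_id AND l.cat = r.cat.
Matched pairs: 0; unmatched l rows kept: 5; unmatched r rows kept: 5.

(4, NULL); (4, NULL); (6, NULL); (7, NULL); (7, NULL); (NULL, 2); (NULL, 4); (NULL, 7); (NULL, 7); (NULL, 8)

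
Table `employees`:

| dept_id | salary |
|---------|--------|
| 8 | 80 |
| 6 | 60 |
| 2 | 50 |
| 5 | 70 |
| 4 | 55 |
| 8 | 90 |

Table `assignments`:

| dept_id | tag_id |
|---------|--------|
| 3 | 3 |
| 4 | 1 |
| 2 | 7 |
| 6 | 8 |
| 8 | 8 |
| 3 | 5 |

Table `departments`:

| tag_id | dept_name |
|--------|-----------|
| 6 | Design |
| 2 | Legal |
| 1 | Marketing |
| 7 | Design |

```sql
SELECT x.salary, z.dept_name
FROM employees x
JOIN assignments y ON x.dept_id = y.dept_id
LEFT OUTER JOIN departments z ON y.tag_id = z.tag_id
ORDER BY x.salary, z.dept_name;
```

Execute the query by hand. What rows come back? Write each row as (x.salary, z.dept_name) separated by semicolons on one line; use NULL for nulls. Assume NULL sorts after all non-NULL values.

(50, Design); (55, Marketing); (60, NULL); (80, NULL); (90, NULL)

Joins associate left-to-right: employees INNER JOIN assignments on dept_id gives 5 intermediate row(s).
Then LEFT JOIN `departments z` on tag_id: each of those 5 rows is kept; rows whose y.tag_id has no match in z get NULL for z's columns.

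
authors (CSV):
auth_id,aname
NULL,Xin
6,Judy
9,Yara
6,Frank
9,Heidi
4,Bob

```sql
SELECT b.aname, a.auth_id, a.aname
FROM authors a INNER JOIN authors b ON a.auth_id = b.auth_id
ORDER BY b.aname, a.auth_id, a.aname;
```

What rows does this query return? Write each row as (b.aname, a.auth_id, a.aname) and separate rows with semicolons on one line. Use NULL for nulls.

(Bob, 4, Bob); (Frank, 6, Frank); (Frank, 6, Judy); (Heidi, 9, Heidi); (Heidi, 9, Yara); (Judy, 6, Frank); (Judy, 6, Judy); (Yara, 9, Heidi); (Yara, 9, Yara)

INNER JOIN keeps only pairs where the ON condition holds.
Matching on a.auth_id = b.auth_id. A NULL in a compared column never satisfies the condition.
- a (auth_id=NULL) has no partner → excluded.
- a (auth_id=6) pairs with 2 row(s) of b.
- a (auth_id=9) pairs with 2 row(s) of b.
- a (auth_id=6) pairs with 2 row(s) of b.
- a (auth_id=9) pairs with 2 row(s) of b.
- a (auth_id=4) pairs with 1 row(s) of b.
After projecting and ordering:
b.aname | a.auth_id | a.aname
Bob | 4 | Bob
Frank | 6 | Frank
Frank | 6 | Judy
Heidi | 9 | Heidi
Heidi | 9 | Yara
Judy | 6 | Frank
Judy | 6 | Judy
Yara | 9 | Heidi
Yara | 9 | Yara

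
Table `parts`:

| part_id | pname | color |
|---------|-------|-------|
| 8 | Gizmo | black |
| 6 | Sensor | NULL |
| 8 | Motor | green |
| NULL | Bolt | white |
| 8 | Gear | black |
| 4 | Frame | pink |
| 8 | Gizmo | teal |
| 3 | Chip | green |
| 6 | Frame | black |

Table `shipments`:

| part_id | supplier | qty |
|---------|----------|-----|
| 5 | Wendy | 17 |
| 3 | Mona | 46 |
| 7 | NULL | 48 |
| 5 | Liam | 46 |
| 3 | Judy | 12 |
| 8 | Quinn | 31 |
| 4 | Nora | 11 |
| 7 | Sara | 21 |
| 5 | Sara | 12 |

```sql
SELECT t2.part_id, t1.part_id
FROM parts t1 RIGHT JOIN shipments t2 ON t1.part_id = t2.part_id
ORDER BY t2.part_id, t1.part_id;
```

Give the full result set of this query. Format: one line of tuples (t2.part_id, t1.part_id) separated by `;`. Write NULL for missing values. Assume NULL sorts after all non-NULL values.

(3, 3); (3, 3); (4, 4); (5, NULL); (5, NULL); (5, NULL); (7, NULL); (7, NULL); (8, 8); (8, 8); (8, 8); (8, 8)

RIGHT JOIN keeps every row from `shipments`; unmatched rows get NULL for `parts`'s columns.
Matching on t1.part_id = t2.part_id. A NULL in a compared column never satisfies the condition.
- part_id=8: 1 matching t2 row(s), so 1 row(s) emitted.
- part_id=6: no matching t2 row.
- part_id=8: 1 matching t2 row(s), so 1 row(s) emitted.
- part_id=NULL: no matching t2 row.
- part_id=8: 1 matching t2 row(s), so 1 row(s) emitted.
- part_id=4: 1 matching t2 row(s), so 1 row(s) emitted.
- part_id=8: 1 matching t2 row(s), so 1 row(s) emitted.
- part_id=3: 2 matching t2 row(s), so 2 row(s) emitted.
- part_id=6: no matching t2 row.
- 5 t2 row(s) had no t1 match → kept, t1 columns NULL.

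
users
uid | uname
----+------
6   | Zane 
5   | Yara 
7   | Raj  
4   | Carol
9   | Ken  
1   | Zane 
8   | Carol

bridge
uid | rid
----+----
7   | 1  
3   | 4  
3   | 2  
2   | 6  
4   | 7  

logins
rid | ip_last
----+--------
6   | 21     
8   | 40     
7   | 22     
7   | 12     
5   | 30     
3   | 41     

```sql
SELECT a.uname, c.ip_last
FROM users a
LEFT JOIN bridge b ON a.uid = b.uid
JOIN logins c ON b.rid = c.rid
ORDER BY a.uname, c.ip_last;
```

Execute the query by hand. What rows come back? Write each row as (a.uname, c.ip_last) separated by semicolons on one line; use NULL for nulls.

Evaluate left to right. First `users a LEFT JOIN bridge b` on uid: 7 row(s).
Then INNER JOIN `logins c` on rid: keep only rows whose b.rid appears in c.

(Carol, 12); (Carol, 22)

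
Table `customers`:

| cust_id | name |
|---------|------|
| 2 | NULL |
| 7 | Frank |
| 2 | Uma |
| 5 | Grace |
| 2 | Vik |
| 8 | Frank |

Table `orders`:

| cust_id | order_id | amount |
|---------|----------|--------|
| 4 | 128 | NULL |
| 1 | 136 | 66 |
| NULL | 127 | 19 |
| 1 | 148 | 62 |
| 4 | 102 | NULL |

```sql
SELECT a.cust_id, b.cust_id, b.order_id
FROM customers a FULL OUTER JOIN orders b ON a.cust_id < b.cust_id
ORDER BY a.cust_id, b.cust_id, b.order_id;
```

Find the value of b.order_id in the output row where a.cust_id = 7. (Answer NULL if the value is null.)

FULL OUTER JOIN keeps every row from both sides; unmatched rows get NULL for the other side's columns.
Matching on a.cust_id < b.cust_id. A NULL in a compared column never satisfies the condition.
- a[0] cust_id=2 → 2 match(es) in b → 2 row(s).
- a[1] cust_id=7 → no match; kept with NULLs on the b side.
- a[2] cust_id=2 → 2 match(es) in b → 2 row(s).
- a[3] cust_id=5 → no match; kept with NULLs on the b side.
- a[4] cust_id=2 → 2 match(es) in b → 2 row(s).
- a[5] cust_id=8 → no match; kept with NULLs on the b side.
- 3 b row(s) had no a match → kept, a columns NULL.

NULL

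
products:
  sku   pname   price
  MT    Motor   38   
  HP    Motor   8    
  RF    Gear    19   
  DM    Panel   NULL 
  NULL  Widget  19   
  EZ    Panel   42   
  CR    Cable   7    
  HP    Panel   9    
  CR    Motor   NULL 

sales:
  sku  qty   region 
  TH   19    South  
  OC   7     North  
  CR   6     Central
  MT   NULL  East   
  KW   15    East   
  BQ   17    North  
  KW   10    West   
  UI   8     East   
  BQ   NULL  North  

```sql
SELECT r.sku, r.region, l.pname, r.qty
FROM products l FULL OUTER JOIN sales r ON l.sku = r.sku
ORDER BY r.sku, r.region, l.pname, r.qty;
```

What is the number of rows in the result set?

16

FULL OUTER JOIN keeps every row from both sides; unmatched rows get NULL for the other side's columns.
Matching on l.sku = r.sku. A NULL in a compared column never satisfies the condition.
- l (sku=MT) pairs with 1 row(s) of r.
- l (sku=HP) has no partner → padded with NULL.
- l (sku=RF) has no partner → padded with NULL.
- l (sku=DM) has no partner → padded with NULL.
- l (sku=NULL) has no partner → padded with NULL.
- l (sku=EZ) has no partner → padded with NULL.
- l (sku=CR) pairs with 1 row(s) of r.
- l (sku=HP) has no partner → padded with NULL.
- l (sku=CR) pairs with 1 row(s) of r.
- 7 row(s) from r found no l partner → padded with NULL.
Total: 3 matched + 13 padded = 16 rows.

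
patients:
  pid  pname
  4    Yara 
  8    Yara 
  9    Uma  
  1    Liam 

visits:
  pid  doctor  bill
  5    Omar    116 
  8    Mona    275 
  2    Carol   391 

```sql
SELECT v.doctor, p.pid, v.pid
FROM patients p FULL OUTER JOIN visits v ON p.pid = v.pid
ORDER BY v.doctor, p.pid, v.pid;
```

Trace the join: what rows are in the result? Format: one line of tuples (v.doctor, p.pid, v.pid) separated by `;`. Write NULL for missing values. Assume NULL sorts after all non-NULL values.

FULL OUTER JOIN keeps every row from both sides; unmatched rows get NULL for the other side's columns.
Matching on p.pid = v.pid.
- p[0] pid=4 → no match; kept with NULLs on the v side.
- p[1] pid=8 → 1 match(es) in v → 1 row(s).
- p[2] pid=9 → no match; kept with NULLs on the v side.
- p[3] pid=1 → no match; kept with NULLs on the v side.
- plus 2 unmatched v row(s), each kept with NULL p columns.
After projecting and ordering:
v.doctor | p.pid | v.pid
Carol | NULL | 2
Mona | 8 | 8
Omar | NULL | 5
NULL | 1 | NULL
NULL | 4 | NULL
NULL | 9 | NULL

(Carol, NULL, 2); (Mona, 8, 8); (Omar, NULL, 5); (NULL, 1, NULL); (NULL, 4, NULL); (NULL, 9, NULL)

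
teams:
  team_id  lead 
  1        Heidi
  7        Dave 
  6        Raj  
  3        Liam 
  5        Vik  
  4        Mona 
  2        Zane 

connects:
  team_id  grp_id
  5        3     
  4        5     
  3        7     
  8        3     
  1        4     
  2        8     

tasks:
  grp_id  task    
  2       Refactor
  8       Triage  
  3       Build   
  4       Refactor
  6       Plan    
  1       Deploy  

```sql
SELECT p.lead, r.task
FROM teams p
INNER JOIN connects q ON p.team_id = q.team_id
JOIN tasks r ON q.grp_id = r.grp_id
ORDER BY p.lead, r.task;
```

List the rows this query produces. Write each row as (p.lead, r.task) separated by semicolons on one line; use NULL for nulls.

Step 1 — p INNER JOIN q on team_id → 5 row(s).
Then INNER JOIN `tasks r` on grp_id: keep only rows whose q.grp_id appears in r.

(Heidi, Refactor); (Vik, Build); (Zane, Triage)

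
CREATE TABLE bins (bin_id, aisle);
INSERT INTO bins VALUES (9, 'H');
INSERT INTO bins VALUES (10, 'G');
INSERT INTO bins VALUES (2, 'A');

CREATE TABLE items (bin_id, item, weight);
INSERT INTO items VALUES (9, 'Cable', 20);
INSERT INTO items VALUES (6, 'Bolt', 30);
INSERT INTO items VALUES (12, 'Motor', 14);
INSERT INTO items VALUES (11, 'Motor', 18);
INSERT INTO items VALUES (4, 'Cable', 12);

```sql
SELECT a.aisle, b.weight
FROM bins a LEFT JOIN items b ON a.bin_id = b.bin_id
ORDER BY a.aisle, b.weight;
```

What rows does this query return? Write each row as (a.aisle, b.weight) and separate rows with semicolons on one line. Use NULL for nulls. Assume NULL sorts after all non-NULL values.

LEFT JOIN keeps every row from `bins`; unmatched rows get NULL for `items`'s columns.
Matching on a.bin_id = b.bin_id.
- a row (bin_id=9): matches 1 b row(s) → 1 output row(s).
- a row (bin_id=10): no match → kept, b columns NULL.
- a row (bin_id=2): no match → kept, b columns NULL.
After projecting and ordering:
a.aisle | b.weight
A | NULL
G | NULL
H | 20

(A, NULL); (G, NULL); (H, 20)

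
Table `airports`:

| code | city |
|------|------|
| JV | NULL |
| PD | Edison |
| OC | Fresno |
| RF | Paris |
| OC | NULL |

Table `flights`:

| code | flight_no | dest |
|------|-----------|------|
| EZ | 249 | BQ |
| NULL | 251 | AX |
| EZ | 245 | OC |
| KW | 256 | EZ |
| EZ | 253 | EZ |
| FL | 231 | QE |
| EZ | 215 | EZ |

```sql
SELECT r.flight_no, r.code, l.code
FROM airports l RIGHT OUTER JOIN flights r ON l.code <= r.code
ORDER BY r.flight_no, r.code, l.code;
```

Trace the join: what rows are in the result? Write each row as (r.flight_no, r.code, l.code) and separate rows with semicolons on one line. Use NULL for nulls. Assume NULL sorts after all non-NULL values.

RIGHT JOIN keeps every row from `flights`; unmatched rows get NULL for `airports`'s columns.
Matching on l.code <= r.code. A NULL in a compared column never satisfies the condition.
Matched pairs: 1; unmatched r rows kept: 6.

(215, EZ, NULL); (231, FL, NULL); (245, EZ, NULL); (249, EZ, NULL); (251, NULL, NULL); (253, EZ, NULL); (256, KW, JV)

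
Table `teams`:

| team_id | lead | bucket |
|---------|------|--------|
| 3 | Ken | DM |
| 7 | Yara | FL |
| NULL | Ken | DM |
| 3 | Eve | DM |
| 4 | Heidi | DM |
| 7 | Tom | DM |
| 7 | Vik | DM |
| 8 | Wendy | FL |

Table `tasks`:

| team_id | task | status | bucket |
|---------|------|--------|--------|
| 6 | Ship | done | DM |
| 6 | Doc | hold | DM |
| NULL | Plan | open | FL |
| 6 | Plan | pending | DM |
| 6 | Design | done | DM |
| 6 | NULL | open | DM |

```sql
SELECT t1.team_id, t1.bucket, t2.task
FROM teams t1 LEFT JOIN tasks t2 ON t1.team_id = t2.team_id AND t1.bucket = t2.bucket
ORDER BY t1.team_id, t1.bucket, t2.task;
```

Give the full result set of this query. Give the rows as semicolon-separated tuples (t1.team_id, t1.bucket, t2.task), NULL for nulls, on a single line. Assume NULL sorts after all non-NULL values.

LEFT JOIN keeps every row from `teams`; unmatched rows get NULL for `tasks`'s columns.
Matching on t1.team_id = t2.team_id AND t1.bucket = t2.bucket. A NULL in a compared column never satisfies the condition.
- t1[0] team_id=3, bucket=DM → no match; kept with NULLs on the t2 side.
- t1[1] team_id=7, bucket=FL → no match; kept with NULLs on the t2 side.
- t1[2] team_id=NULL, bucket=DM → no match; kept with NULLs on the t2 side.
- t1[3] team_id=3, bucket=DM → no match; kept with NULLs on the t2 side.
- t1[4] team_id=4, bucket=DM → no match; kept with NULLs on the t2 side.
- t1[5] team_id=7, bucket=DM → no match; kept with NULLs on the t2 side.
- t1[6] team_id=7, bucket=DM → no match; kept with NULLs on the t2 side.
- t1[7] team_id=8, bucket=FL → no match; kept with NULLs on the t2 side.
After projecting and ordering:
t1.team_id | t1.bucket | t2.task
3 | DM | NULL
3 | DM | NULL
4 | DM | NULL
7 | DM | NULL
7 | DM | NULL
7 | FL | NULL
8 | FL | NULL
NULL | DM | NULL

(3, DM, NULL); (3, DM, NULL); (4, DM, NULL); (7, DM, NULL); (7, DM, NULL); (7, FL, NULL); (8, FL, NULL); (NULL, DM, NULL)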